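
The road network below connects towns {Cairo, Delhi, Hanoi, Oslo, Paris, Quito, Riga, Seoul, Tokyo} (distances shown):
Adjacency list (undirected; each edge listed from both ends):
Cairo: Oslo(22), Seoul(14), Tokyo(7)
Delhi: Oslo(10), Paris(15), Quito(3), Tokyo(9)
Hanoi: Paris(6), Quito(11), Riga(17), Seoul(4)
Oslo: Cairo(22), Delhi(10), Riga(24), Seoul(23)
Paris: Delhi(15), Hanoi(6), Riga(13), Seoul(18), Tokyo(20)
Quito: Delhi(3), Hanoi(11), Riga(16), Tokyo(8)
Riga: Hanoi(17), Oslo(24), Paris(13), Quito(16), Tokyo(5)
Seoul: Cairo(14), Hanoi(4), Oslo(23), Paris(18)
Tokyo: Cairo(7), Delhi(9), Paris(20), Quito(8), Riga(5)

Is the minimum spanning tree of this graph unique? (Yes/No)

Yes

Kruskal: consider edges lightest-first.
Delhi—Quito (3): add — endpoints in different components.
Hanoi—Seoul (4): add — endpoints in different components.
Riga—Tokyo (5): add — endpoints in different components.
Hanoi—Paris (6): add — endpoints in different components.
Cairo—Tokyo (7): add — endpoints in different components.
Quito—Tokyo (8): add — endpoints in different components.
Delhi—Tokyo (9): skip — Delhi and Tokyo already connected.
Delhi—Oslo (10): add — endpoints in different components.
Hanoi—Quito (11): add — endpoints in different components.
Every non-tree edge has weight strictly greater than the heaviest edge on the tree path between its endpoints, so the MST is unique.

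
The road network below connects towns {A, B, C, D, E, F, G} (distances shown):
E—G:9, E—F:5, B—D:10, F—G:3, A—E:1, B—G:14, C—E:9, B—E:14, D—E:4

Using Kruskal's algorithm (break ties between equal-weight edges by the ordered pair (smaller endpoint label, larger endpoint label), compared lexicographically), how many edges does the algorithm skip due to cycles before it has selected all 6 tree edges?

Sort edges by weight, then run Kruskal:
A—E (1): add. Components now {A,E} {B} {C} {D} {F} {G}
F—G (3): add. Components now {A,E} {B} {C} {D} {F,G}
D—E (4): add. Components now {A,D,E} {B} {C} {F,G}
E—F (5): add. Components now {A,D,E,F,G} {B} {C}
C—E (9): add. Components now {A,C,D,E,F,G} {B}
E—G (9): skip — E and G already connected.
B—D (10): add. Components now {A,B,C,D,E,F,G}
Edges rejected before the tree was complete: 1.

1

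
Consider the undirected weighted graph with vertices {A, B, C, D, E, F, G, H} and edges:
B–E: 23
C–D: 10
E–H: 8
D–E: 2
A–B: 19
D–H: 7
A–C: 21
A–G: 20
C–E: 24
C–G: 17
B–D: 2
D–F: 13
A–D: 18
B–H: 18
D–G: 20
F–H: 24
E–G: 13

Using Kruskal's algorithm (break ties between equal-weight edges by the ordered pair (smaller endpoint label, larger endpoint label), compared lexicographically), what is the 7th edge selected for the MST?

A-D

Kruskal: consider edges lightest-first.
B–D (2): add — endpoints in different components.
D–E (2): add — endpoints in different components.
D–H (7): add — endpoints in different components.
E–H (8): skip — E and H already connected.
C–D (10): add — endpoints in different components.
D–F (13): add — endpoints in different components.
E–G (13): add — endpoints in different components.
C–G (17): skip — C and G already connected.
A–D (18): add — endpoints in different components.
The 7th edge added is A–D.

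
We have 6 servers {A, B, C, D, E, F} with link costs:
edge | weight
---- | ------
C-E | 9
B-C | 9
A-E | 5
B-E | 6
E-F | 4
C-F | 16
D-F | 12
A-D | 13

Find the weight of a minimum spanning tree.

36

Prim's algorithm from F:
Step 1: cheapest edge leaving the tree is E-F (4); add E.
Step 2: cheapest edge leaving the tree is A-E (5); add A.
Step 3: cheapest edge leaving the tree is B-E (6); add B.
Step 4: cheapest edge leaving the tree is B-C (9); add C.
Step 5: cheapest edge leaving the tree is D-F (12); add D.
MST edges: E-F, A-E, B-E, B-C, D-F; total weight 4+5+6+9+12 = 36.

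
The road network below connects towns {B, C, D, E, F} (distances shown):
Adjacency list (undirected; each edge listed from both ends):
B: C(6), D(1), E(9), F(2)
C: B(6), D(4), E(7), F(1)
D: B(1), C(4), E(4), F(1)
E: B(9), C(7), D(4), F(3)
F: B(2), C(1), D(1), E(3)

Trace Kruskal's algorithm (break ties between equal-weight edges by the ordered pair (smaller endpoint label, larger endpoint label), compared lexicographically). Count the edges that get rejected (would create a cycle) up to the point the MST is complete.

Sort edges by weight, then run Kruskal:
B D (1): add. Components now {B,D} {C} {E} {F}
C F (1): add. Components now {B,D} {C,F} {E}
D F (1): add. Components now {B,C,D,F} {E}
B F (2): skip — B and F already connected.
E F (3): add. Components now {B,C,D,E,F}
Edges rejected before the tree was complete: 1.

1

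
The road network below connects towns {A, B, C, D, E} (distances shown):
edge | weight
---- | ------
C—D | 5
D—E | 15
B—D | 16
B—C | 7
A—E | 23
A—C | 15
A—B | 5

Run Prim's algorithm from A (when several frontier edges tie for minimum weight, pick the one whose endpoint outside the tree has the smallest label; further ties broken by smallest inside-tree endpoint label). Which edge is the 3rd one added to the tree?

C-D

Prim, starting at A.
Step 1: frontier [A—B 5, A—C 15, A—E 23] → take A—B (5); add B.
Step 2: frontier [A—C 15, A—E 23, B—C 7, B—D 16] → take B—C (7); add C.
Step 3: frontier [A—E 23, B—D 16, C—D 5] → take C—D (5); add D.
Step 4: frontier [A—E 23, D—E 15] → take D—E (15); add E.
The 3rd edge added is C—D.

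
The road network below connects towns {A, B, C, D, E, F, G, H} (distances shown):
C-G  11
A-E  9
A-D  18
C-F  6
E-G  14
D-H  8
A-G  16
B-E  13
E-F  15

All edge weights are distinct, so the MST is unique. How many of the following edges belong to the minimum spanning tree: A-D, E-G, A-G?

Kruskal's algorithm — process edges by increasing weight (ties by edge label):
C-F (6): add — endpoints in different components.
D-H (8): add — endpoints in different components.
A-E (9): add — endpoints in different components.
C-G (11): add — endpoints in different components.
B-E (13): add — endpoints in different components.
E-G (14): add — endpoints in different components.
E-F (15): skip — E and F already connected.
A-G (16): skip — A and G already connected.
A-D (18): add — endpoints in different components.
MST edge set: {C-F, D-H, A-E, C-G, B-E, E-G, A-D}.
Of the listed edges, {A-D, E-G} are in the MST → 2.

2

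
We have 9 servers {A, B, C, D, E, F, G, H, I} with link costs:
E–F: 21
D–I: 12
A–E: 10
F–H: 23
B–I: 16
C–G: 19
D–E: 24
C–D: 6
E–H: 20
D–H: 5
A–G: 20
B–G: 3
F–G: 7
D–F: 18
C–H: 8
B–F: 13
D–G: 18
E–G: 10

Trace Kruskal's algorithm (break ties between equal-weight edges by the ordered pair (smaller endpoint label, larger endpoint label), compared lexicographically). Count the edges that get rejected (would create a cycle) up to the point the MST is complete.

Kruskal's algorithm — process edges by increasing weight (ties by edge label):
B–G (3): add — endpoints in different components.
D–H (5): add — endpoints in different components.
C–D (6): add — endpoints in different components.
F–G (7): add — endpoints in different components.
C–H (8): skip — C and H already connected.
A–E (10): add — endpoints in different components.
E–G (10): add — endpoints in different components.
D–I (12): add — endpoints in different components.
B–F (13): skip — B and F already connected.
B–I (16): add — endpoints in different components.
Edges rejected before the tree was complete: 2.

2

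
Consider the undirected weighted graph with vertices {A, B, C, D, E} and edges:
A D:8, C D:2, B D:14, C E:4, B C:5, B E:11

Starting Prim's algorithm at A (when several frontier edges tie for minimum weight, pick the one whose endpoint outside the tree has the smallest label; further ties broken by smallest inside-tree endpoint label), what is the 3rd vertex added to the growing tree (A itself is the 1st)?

Prim, starting at A.
Step 1: cheapest edge leaving the tree is A D (8); add D.
Step 2: cheapest edge leaving the tree is C D (2); add C.
Step 3: cheapest edge leaving the tree is C E (4); add E.
Step 4: cheapest edge leaving the tree is B C (5); add B.
Vertex order: A, D, C, E, B. The 3rd vertex is C.

C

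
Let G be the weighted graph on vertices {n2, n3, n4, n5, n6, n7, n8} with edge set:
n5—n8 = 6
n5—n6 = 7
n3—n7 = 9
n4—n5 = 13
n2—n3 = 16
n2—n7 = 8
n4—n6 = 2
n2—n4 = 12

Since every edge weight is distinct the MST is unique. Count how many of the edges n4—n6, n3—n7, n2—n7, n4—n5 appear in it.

Sort edges by weight, then run Kruskal:
n4—n6 (2): add — endpoints in different components.
n5—n8 (6): add — endpoints in different components.
n5—n6 (7): add — endpoints in different components.
n2—n7 (8): add — endpoints in different components.
n3—n7 (9): add — endpoints in different components.
n2—n4 (12): add — endpoints in different components.
MST edge set: {n4—n6, n5—n8, n5—n6, n2—n7, n3—n7, n2—n4}.
Of the listed edges, {n4—n6, n3—n7, n2—n7} are in the MST → 3.

3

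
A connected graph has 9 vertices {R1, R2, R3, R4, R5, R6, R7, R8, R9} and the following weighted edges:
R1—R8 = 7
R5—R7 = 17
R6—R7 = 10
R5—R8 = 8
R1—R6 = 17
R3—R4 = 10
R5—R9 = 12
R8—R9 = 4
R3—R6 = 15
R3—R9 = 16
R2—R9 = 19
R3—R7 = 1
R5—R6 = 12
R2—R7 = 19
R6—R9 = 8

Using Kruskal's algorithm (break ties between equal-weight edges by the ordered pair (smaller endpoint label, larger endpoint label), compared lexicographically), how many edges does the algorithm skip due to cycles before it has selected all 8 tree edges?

Kruskal: consider edges lightest-first.
R3—R7 (1): add — endpoints in different components.
R8—R9 (4): add — endpoints in different components.
R1—R8 (7): add — endpoints in different components.
R5—R8 (8): add — endpoints in different components.
R6—R9 (8): add — endpoints in different components.
R3—R4 (10): add — endpoints in different components.
R6—R7 (10): add — endpoints in different components.
R5—R6 (12): skip — R6 and R5 already connected.
R5—R9 (12): skip — R5 and R9 already connected.
R3—R6 (15): skip — R3 and R6 already connected.
R3—R9 (16): skip — R3 and R9 already connected.
R1—R6 (17): skip — R1 and R6 already connected.
R5—R7 (17): skip — R7 and R5 already connected.
R2—R7 (19): add — endpoints in different components.
Edges rejected before the tree was complete: 6.

6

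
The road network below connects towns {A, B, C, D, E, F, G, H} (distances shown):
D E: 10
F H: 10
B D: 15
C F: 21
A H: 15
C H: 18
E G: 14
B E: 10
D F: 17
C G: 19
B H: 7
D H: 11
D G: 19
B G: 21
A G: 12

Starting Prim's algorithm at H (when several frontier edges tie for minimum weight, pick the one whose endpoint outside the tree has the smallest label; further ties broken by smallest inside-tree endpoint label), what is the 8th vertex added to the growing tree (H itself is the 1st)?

Prim, starting at H.
Step 1: cheapest edge leaving the tree is B H (7); add B.
Step 2: cheapest edge leaving the tree is B E (10); add E.
Step 3: cheapest edge leaving the tree is D E (10); add D.
Step 4: cheapest edge leaving the tree is F H (10); add F.
Step 5: cheapest edge leaving the tree is E G (14); add G.
Step 6: cheapest edge leaving the tree is A G (12); add A.
Step 7: cheapest edge leaving the tree is C H (18); add C.
Vertex order: H, B, E, D, F, G, A, C. The 8th vertex is C.

C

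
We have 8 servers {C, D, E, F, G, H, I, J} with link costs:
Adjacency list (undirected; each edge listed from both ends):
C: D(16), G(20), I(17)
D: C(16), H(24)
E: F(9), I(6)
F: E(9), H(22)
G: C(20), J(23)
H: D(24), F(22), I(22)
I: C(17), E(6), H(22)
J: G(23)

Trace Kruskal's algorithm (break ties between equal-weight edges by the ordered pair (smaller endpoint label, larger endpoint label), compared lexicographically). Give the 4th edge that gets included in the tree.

C-I

Kruskal: consider edges lightest-first.
E-I (6): add — endpoints in different components.
E-F (9): add — endpoints in different components.
C-D (16): add — endpoints in different components.
C-I (17): add — endpoints in different components.
C-G (20): add — endpoints in different components.
F-H (22): add — endpoints in different components.
H-I (22): skip — H and I already connected.
G-J (23): add — endpoints in different components.
The 4th edge added is C-I.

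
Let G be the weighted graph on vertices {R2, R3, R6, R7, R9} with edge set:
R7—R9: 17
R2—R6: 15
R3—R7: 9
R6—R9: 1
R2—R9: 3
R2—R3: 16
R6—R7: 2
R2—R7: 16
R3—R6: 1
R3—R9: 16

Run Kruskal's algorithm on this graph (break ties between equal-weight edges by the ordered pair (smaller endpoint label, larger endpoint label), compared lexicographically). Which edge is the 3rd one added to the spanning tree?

R6-R7

Kruskal's algorithm — process edges by increasing weight (ties by edge label):
R3—R6 (1): add — endpoints in different components.
R6—R9 (1): add — endpoints in different components.
R6—R7 (2): add — endpoints in different components.
R2—R9 (3): add — endpoints in different components.
The 3rd edge added is R6—R7.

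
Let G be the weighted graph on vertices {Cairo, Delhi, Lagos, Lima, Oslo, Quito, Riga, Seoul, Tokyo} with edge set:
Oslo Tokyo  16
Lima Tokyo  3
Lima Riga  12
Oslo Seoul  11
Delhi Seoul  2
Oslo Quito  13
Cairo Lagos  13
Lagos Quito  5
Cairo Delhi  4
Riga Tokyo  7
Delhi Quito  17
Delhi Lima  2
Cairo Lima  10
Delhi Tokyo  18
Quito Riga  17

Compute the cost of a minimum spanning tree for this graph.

Sort edges by weight, then run Kruskal:
Delhi Lima (2): add — endpoints in different components.
Delhi Seoul (2): add — endpoints in different components.
Lima Tokyo (3): add — endpoints in different components.
Cairo Delhi (4): add — endpoints in different components.
Lagos Quito (5): add — endpoints in different components.
Riga Tokyo (7): add — endpoints in different components.
Cairo Lima (10): skip — Lima and Cairo already connected.
Oslo Seoul (11): add — endpoints in different components.
Lima Riga (12): skip — Lima and Riga already connected.
Cairo Lagos (13): add — endpoints in different components.
MST edges: Delhi Lima, Delhi Seoul, Lima Tokyo, Cairo Delhi, Lagos Quito, Riga Tokyo, Oslo Seoul, Cairo Lagos; total weight 2+2+3+4+5+7+11+13 = 47.

47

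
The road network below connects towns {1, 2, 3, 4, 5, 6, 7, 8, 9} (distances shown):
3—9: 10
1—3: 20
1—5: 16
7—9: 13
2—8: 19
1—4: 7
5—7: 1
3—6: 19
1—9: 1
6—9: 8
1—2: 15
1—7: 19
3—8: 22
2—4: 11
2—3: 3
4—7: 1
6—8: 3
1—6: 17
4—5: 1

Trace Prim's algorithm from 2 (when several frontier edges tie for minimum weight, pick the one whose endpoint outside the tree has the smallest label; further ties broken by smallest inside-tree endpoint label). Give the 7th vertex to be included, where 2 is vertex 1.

Prim's algorithm from 2:
Step 1: cheapest edge leaving the tree is 2—3 (3); add 3.
Step 2: cheapest edge leaving the tree is 3—9 (10); add 9.
Step 3: cheapest edge leaving the tree is 1—9 (1); add 1.
Step 4: cheapest edge leaving the tree is 1—4 (7); add 4.
Step 5: cheapest edge leaving the tree is 4—5 (1); add 5.
Step 6: cheapest edge leaving the tree is 4—7 (1); add 7.
Step 7: cheapest edge leaving the tree is 6—9 (8); add 6.
Step 8: cheapest edge leaving the tree is 6—8 (3); add 8.
Vertex order: 2, 3, 9, 1, 4, 5, 7, 6, 8. The 7th vertex is 7.

7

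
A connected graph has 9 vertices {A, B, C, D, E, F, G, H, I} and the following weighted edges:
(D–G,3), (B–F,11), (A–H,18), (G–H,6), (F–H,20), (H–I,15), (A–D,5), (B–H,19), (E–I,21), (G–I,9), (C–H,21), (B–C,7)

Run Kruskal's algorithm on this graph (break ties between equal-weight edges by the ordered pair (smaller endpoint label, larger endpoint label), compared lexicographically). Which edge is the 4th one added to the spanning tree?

Kruskal's algorithm — process edges by increasing weight (ties by edge label):
D–G (3): add — endpoints in different components.
A–D (5): add — endpoints in different components.
G–H (6): add — endpoints in different components.
B–C (7): add — endpoints in different components.
G–I (9): add — endpoints in different components.
B–F (11): add — endpoints in different components.
H–I (15): skip — H and I already connected.
A–H (18): skip — A and H already connected.
B–H (19): add — endpoints in different components.
F–H (20): skip — F and H already connected.
C–H (21): skip — C and H already connected.
E–I (21): add — endpoints in different components.
The 4th edge added is B–C.

B-C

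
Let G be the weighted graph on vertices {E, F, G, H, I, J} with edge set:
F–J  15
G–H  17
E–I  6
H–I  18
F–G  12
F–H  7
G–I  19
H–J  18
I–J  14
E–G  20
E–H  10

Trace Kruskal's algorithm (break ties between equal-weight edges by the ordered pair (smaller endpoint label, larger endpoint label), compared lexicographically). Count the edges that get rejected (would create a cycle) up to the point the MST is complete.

0

Kruskal's algorithm — process edges by increasing weight (ties by edge label):
E–I (6): add — endpoints in different components.
F–H (7): add — endpoints in different components.
E–H (10): add — endpoints in different components.
F–G (12): add — endpoints in different components.
I–J (14): add — endpoints in different components.
Edges rejected before the tree was complete: 0.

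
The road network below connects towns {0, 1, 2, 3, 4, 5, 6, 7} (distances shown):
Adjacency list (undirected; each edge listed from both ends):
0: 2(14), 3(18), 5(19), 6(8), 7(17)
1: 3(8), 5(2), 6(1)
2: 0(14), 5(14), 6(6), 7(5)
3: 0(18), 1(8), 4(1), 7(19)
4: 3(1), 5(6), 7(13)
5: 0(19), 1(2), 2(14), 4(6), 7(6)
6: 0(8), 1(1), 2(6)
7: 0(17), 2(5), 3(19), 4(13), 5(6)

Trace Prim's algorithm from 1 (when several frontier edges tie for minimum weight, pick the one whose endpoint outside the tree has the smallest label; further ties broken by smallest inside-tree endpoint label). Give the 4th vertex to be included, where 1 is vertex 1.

2

Prim, starting at 1.
Step 1: cheapest edge leaving the tree is 1–6 (1); add 6.
Step 2: cheapest edge leaving the tree is 1–5 (2); add 5.
Step 3: cheapest edge leaving the tree is 2–6 (6); add 2.
Step 4: cheapest edge leaving the tree is 2–7 (5); add 7.
Step 5: cheapest edge leaving the tree is 4–5 (6); add 4.
Step 6: cheapest edge leaving the tree is 3–4 (1); add 3.
Step 7: cheapest edge leaving the tree is 0–6 (8); add 0.
Vertex order: 1, 6, 5, 2, 7, 4, 3, 0. The 4th vertex is 2.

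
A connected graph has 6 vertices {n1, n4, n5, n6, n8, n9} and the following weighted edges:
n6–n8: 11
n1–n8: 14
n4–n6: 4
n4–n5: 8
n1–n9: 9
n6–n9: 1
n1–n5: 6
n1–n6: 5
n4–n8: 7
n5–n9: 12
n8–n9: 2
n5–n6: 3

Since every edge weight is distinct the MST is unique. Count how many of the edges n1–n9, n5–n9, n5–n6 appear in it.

Kruskal: consider edges lightest-first.
n6–n9 (1): add — endpoints in different components.
n8–n9 (2): add — endpoints in different components.
n5–n6 (3): add — endpoints in different components.
n4–n6 (4): add — endpoints in different components.
n1–n6 (5): add — endpoints in different components.
MST edge set: {n6–n9, n8–n9, n5–n6, n4–n6, n1–n6}.
Of the listed edges, {n5–n6} are in the MST → 1.

1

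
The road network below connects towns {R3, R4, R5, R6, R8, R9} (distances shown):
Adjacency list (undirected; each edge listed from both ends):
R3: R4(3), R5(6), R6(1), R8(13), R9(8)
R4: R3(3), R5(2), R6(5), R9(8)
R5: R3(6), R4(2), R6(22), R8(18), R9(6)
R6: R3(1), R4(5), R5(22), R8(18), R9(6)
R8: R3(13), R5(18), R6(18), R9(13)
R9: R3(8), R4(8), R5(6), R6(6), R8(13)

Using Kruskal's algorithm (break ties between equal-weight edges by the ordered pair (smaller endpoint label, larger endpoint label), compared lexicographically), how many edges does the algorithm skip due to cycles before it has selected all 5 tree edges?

Sort edges by weight, then run Kruskal:
R3—R6 (1): add — endpoints in different components.
R4—R5 (2): add — endpoints in different components.
R3—R4 (3): add — endpoints in different components.
R4—R6 (5): skip — R6 and R4 already connected.
R3—R5 (6): skip — R5 and R3 already connected.
R5—R9 (6): add — endpoints in different components.
R6—R9 (6): skip — R6 and R9 already connected.
R3—R9 (8): skip — R9 and R3 already connected.
R4—R9 (8): skip — R9 and R4 already connected.
R3—R8 (13): add — endpoints in different components.
Edges rejected before the tree was complete: 5.

5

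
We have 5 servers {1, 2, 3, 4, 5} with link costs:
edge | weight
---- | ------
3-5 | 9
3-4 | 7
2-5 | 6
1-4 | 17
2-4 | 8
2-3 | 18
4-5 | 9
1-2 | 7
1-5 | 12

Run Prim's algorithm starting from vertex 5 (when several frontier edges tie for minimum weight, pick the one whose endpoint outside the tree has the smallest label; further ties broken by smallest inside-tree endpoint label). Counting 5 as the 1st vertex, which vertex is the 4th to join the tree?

4

Grow the tree from 5 using Prim:
Step 1: cheapest edge leaving the tree is 2-5 (6); add 2.
Step 2: cheapest edge leaving the tree is 1-2 (7); add 1.
Step 3: cheapest edge leaving the tree is 2-4 (8); add 4.
Step 4: cheapest edge leaving the tree is 3-4 (7); add 3.
Vertex order: 5, 2, 1, 4, 3. The 4th vertex is 4.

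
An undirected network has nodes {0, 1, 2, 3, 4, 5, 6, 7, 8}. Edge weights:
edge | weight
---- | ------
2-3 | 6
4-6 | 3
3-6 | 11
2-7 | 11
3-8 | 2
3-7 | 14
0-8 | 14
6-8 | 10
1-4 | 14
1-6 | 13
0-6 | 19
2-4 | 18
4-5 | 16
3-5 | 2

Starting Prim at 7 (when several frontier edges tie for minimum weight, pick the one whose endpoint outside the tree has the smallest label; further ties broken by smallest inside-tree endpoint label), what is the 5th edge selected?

Grow the tree from 7 using Prim:
Step 1: cheapest edge leaving the tree is 2-7 (11); add 2.
Step 2: cheapest edge leaving the tree is 2-3 (6); add 3.
Step 3: cheapest edge leaving the tree is 3-5 (2); add 5.
Step 4: cheapest edge leaving the tree is 3-8 (2); add 8.
Step 5: cheapest edge leaving the tree is 6-8 (10); add 6.
Step 6: cheapest edge leaving the tree is 4-6 (3); add 4.
Step 7: cheapest edge leaving the tree is 1-6 (13); add 1.
Step 8: cheapest edge leaving the tree is 0-8 (14); add 0.
The 5th edge added is 6-8.

6-8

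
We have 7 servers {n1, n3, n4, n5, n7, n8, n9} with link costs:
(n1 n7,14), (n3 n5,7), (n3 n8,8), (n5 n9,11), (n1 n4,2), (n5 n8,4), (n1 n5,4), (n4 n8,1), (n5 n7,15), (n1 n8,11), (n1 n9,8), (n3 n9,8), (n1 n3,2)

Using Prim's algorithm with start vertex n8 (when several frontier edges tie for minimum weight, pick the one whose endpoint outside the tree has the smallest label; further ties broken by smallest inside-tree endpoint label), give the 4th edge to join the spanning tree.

Prim, starting at n8.
Step 1: frontier [n4 n8 1, n5 n8 4, n3 n8 8, n1 n8 11] → take n4 n8 (1); add n4.
Step 2: frontier [n1 n4 2, n5 n8 4, n3 n8 8, n1 n8 11] → take n1 n4 (2); add n1.
Step 3: frontier [n1 n3 2, n1 n5 4, n1 n9 8, n1 n7 14, n5 n8 4, n3 n8 8] → take n1 n3 (2); add n3.
Step 4: frontier [n1 n5 4, n1 n9 8, n1 n7 14, n3 n5 7, n3 n9 8, n5 n8 4] → take n1 n5 (4); add n5.
Step 5: frontier [n1 n9 8, n1 n7 14, n3 n9 8, n5 n9 11, n5 n7 15] → take n1 n9 (8); add n9.
Step 6: frontier [n1 n7 14, n5 n7 15] → take n1 n7 (14); add n7.
The 4th edge added is n1 n5.

n1-n5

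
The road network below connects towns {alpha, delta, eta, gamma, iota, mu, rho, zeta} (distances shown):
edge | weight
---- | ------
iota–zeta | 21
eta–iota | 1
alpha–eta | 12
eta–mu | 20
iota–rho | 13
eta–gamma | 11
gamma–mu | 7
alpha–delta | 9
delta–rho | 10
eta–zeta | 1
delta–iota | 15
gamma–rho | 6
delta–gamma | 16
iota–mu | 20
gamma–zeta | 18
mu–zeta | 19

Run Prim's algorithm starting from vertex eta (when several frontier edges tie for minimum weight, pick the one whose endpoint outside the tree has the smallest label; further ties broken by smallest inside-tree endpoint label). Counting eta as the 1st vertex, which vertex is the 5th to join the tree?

rho

Prim, starting at eta.
Step 1: cheapest edge leaving the tree is eta–iota (1); add iota.
Step 2: cheapest edge leaving the tree is eta–zeta (1); add zeta.
Step 3: cheapest edge leaving the tree is eta–gamma (11); add gamma.
Step 4: cheapest edge leaving the tree is gamma–rho (6); add rho.
Step 5: cheapest edge leaving the tree is gamma–mu (7); add mu.
Step 6: cheapest edge leaving the tree is delta–rho (10); add delta.
Step 7: cheapest edge leaving the tree is alpha–delta (9); add alpha.
Vertex order: eta, iota, zeta, gamma, rho, mu, delta, alpha. The 5th vertex is rho.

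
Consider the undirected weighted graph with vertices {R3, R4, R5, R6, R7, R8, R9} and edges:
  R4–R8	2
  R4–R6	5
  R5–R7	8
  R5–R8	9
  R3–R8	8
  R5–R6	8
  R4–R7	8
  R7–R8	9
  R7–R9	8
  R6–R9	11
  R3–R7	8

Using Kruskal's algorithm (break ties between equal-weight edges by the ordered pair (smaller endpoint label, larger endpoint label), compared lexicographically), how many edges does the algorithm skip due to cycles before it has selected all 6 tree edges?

Kruskal's algorithm — process edges by increasing weight (ties by edge label):
R4–R8 (2): add — endpoints in different components.
R4–R6 (5): add — endpoints in different components.
R3–R7 (8): add — endpoints in different components.
R3–R8 (8): add — endpoints in different components.
R4–R7 (8): skip — R4 and R7 already connected.
R5–R6 (8): add — endpoints in different components.
R5–R7 (8): skip — R5 and R7 already connected.
R7–R9 (8): add — endpoints in different components.
Edges rejected before the tree was complete: 2.

2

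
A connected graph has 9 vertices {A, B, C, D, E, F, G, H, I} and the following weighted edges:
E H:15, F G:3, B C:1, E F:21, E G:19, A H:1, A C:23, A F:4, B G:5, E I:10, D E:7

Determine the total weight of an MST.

Prim's algorithm from B:
Step 1: cheapest edge leaving the tree is B C (1); add C.
Step 2: cheapest edge leaving the tree is B G (5); add G.
Step 3: cheapest edge leaving the tree is F G (3); add F.
Step 4: cheapest edge leaving the tree is A F (4); add A.
Step 5: cheapest edge leaving the tree is A H (1); add H.
Step 6: cheapest edge leaving the tree is E H (15); add E.
Step 7: cheapest edge leaving the tree is D E (7); add D.
Step 8: cheapest edge leaving the tree is E I (10); add I.
MST edges: B C, B G, F G, A F, A H, E H, D E, E I; total weight 1+5+3+4+1+15+7+10 = 46.

46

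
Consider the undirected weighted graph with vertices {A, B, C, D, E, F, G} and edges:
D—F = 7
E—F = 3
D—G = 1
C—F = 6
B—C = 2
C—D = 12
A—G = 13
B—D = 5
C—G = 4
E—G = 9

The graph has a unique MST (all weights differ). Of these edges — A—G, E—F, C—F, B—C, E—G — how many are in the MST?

Sort edges by weight, then run Kruskal:
D—G (1): add — endpoints in different components.
B—C (2): add — endpoints in different components.
E—F (3): add — endpoints in different components.
C—G (4): add — endpoints in different components.
B—D (5): skip — B and D already connected.
C—F (6): add — endpoints in different components.
D—F (7): skip — D and F already connected.
E—G (9): skip — E and G already connected.
C—D (12): skip — C and D already connected.
A—G (13): add — endpoints in different components.
MST edge set: {D—G, B—C, E—F, C—G, C—F, A—G}.
Of the listed edges, {A—G, E—F, C—F, B—C} are in the MST → 4.

4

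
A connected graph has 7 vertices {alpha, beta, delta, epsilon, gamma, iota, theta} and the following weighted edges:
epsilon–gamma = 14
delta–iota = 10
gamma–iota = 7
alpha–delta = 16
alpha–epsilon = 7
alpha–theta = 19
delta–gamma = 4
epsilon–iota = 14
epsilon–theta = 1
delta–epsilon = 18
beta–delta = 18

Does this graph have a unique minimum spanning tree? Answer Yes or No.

Sort edges by weight, then run Kruskal:
epsilon–theta (1): add. Components now {epsilon,theta} {beta} {iota} {alpha} {gamma} {delta}
delta–gamma (4): add. Components now {epsilon,theta} {beta} {iota} {alpha} {delta,gamma}
alpha–epsilon (7): add. Components now {alpha,epsilon,theta} {beta} {iota} {delta,gamma}
gamma–iota (7): add. Components now {alpha,epsilon,theta} {beta} {delta,gamma,iota}
delta–iota (10): skip — iota and delta already connected.
epsilon–gamma (14): add. Components now {alpha,delta,epsilon,gamma,iota,theta} {beta}
epsilon–iota (14): skip — iota and epsilon already connected.
alpha–delta (16): skip — alpha and delta already connected.
beta–delta (18): add. Components now {alpha,beta,delta,epsilon,gamma,iota,theta}
Non-tree edge epsilon–iota has weight 14, equal to the heaviest edge on its tree cycle — swapping gives another MST of the same weight. Not unique.

No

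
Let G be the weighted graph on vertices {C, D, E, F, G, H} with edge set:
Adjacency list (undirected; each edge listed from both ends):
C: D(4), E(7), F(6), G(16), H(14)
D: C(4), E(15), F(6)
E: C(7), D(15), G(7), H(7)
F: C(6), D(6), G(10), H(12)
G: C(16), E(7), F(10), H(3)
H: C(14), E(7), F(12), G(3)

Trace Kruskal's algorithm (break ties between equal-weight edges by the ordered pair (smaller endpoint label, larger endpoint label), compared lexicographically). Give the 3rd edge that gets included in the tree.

Kruskal's algorithm — process edges by increasing weight (ties by edge label):
G-H (3): add — endpoints in different components.
C-D (4): add — endpoints in different components.
C-F (6): add — endpoints in different components.
D-F (6): skip — D and F already connected.
C-E (7): add — endpoints in different components.
E-G (7): add — endpoints in different components.
The 3rd edge added is C-F.

C-F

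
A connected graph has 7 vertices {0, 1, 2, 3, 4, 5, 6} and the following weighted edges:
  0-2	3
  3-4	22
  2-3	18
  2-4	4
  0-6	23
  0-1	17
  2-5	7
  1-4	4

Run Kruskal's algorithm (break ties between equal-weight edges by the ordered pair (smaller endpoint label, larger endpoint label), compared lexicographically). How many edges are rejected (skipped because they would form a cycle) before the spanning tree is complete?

2

Kruskal's algorithm — process edges by increasing weight (ties by edge label):
0-2 (3): add — endpoints in different components.
1-4 (4): add — endpoints in different components.
2-4 (4): add — endpoints in different components.
2-5 (7): add — endpoints in different components.
0-1 (17): skip — 0 and 1 already connected.
2-3 (18): add — endpoints in different components.
3-4 (22): skip — 3 and 4 already connected.
0-6 (23): add — endpoints in different components.
Edges rejected before the tree was complete: 2.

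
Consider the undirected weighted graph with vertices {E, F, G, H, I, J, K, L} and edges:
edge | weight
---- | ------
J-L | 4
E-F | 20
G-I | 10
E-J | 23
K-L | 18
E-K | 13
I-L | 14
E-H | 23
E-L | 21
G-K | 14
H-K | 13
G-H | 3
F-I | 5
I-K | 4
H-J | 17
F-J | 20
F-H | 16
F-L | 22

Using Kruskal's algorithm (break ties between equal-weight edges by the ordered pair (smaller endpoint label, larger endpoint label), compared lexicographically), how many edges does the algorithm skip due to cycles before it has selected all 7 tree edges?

Sort edges by weight, then run Kruskal:
G-H (3): add — endpoints in different components.
I-K (4): add — endpoints in different components.
J-L (4): add — endpoints in different components.
F-I (5): add — endpoints in different components.
G-I (10): add — endpoints in different components.
E-K (13): add — endpoints in different components.
H-K (13): skip — H and K already connected.
G-K (14): skip — G and K already connected.
I-L (14): add — endpoints in different components.
Edges rejected before the tree was complete: 2.

2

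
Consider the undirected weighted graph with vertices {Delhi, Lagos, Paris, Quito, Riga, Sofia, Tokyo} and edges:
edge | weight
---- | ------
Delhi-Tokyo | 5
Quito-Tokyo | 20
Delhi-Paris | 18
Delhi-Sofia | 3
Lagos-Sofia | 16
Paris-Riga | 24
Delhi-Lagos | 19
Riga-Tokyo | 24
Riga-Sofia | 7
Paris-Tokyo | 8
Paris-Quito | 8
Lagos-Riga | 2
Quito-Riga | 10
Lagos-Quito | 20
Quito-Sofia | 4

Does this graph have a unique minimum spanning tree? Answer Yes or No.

Kruskal's algorithm — process edges by increasing weight (ties by edge label):
Lagos-Riga (2): add. Components now {Delhi} {Paris} {Lagos,Riga} {Sofia} {Quito} {Tokyo}
Delhi-Sofia (3): add. Components now {Delhi,Sofia} {Paris} {Lagos,Riga} {Quito} {Tokyo}
Quito-Sofia (4): add. Components now {Delhi,Quito,Sofia} {Paris} {Lagos,Riga} {Tokyo}
Delhi-Tokyo (5): add. Components now {Delhi,Quito,Sofia,Tokyo} {Paris} {Lagos,Riga}
Riga-Sofia (7): add. Components now {Delhi,Lagos,Quito,Riga,Sofia,Tokyo} {Paris}
Paris-Quito (8): add. Components now {Delhi,Lagos,Paris,Quito,Riga,Sofia,Tokyo}
Non-tree edge Paris-Tokyo has weight 8, equal to the heaviest edge on its tree cycle — swapping gives another MST of the same weight. Not unique.

No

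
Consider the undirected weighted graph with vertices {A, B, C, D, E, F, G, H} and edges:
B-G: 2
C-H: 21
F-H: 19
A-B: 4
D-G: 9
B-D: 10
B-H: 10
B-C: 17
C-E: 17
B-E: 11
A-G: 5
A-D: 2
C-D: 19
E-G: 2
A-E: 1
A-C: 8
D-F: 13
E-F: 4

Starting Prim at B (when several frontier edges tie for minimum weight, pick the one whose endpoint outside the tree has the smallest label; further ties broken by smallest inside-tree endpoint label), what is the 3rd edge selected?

A-E

Prim, starting at B.
Step 1: cheapest edge leaving the tree is B-G (2); add G.
Step 2: cheapest edge leaving the tree is E-G (2); add E.
Step 3: cheapest edge leaving the tree is A-E (1); add A.
Step 4: cheapest edge leaving the tree is A-D (2); add D.
Step 5: cheapest edge leaving the tree is E-F (4); add F.
Step 6: cheapest edge leaving the tree is A-C (8); add C.
Step 7: cheapest edge leaving the tree is B-H (10); add H.
The 3rd edge added is A-E.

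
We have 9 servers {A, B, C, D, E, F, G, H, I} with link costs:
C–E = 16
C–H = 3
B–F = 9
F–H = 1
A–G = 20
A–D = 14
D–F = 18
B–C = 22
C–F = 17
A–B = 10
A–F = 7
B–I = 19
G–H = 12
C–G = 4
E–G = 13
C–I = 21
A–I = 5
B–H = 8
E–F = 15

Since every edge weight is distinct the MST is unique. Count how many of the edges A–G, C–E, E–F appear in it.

Kruskal: consider edges lightest-first.
F–H (1): add — endpoints in different components.
C–H (3): add — endpoints in different components.
C–G (4): add — endpoints in different components.
A–I (5): add — endpoints in different components.
A–F (7): add — endpoints in different components.
B–H (8): add — endpoints in different components.
B–F (9): skip — B and F already connected.
A–B (10): skip — A and B already connected.
G–H (12): skip — G and H already connected.
E–G (13): add — endpoints in different components.
A–D (14): add — endpoints in different components.
MST edge set: {F–H, C–H, C–G, A–I, A–F, B–H, E–G, A–D}.
Of the listed edges, {} are in the MST → 0.

0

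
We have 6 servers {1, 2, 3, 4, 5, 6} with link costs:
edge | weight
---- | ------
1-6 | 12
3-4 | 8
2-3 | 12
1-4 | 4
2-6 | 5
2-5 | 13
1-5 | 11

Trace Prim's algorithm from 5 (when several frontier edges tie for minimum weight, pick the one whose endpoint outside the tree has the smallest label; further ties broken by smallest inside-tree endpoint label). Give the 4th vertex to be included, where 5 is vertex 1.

Prim's algorithm from 5:
Step 1: frontier [1-5 11, 2-5 13] → take 1-5 (11); add 1.
Step 2: frontier [1-4 4, 1-6 12, 2-5 13] → take 1-4 (4); add 4.
Step 3: frontier [1-6 12, 3-4 8, 2-5 13] → take 3-4 (8); add 3.
Step 4: frontier [1-6 12, 2-3 12, 2-5 13] → take 2-3 (12); add 2.
Step 5: frontier [1-6 12, 2-6 5] → take 2-6 (5); add 6.
Vertex order: 5, 1, 4, 3, 2, 6. The 4th vertex is 3.

3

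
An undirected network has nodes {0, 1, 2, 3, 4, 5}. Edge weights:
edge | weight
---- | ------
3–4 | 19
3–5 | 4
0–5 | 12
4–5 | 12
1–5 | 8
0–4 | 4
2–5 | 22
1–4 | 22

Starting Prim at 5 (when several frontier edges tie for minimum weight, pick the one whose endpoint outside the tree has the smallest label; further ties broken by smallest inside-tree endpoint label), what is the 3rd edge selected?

0-5

Prim, starting at 5.
Step 1: frontier [3–5 4, 1–5 8, 0–5 12, 4–5 12, 2–5 22] → take 3–5 (4); add 3.
Step 2: frontier [3–4 19, 1–5 8, 0–5 12, 4–5 12, 2–5 22] → take 1–5 (8); add 1.
Step 3: frontier [1–4 22, 3–4 19, 0–5 12, 4–5 12, 2–5 22] → take 0–5 (12); add 0.
Step 4: frontier [0–4 4, 1–4 22, 3–4 19, 4–5 12, 2–5 22] → take 0–4 (4); add 4.
Step 5: frontier [2–5 22] → take 2–5 (22); add 2.
The 3rd edge added is 0–5.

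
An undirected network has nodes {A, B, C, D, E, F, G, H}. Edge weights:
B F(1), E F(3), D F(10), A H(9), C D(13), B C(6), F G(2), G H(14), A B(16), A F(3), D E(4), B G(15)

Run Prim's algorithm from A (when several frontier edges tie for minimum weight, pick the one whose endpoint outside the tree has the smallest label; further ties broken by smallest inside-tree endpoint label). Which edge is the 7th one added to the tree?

Grow the tree from A using Prim:
Step 1: frontier [A F 3, A H 9, A B 16] → take A F (3); add F.
Step 2: frontier [A H 9, A B 16, B F 1, F G 2, E F 3, D F 10] → take B F (1); add B.
Step 3: frontier [A H 9, B C 6, B G 15, F G 2, E F 3, D F 10] → take F G (2); add G.
Step 4: frontier [A H 9, B C 6, E F 3, D F 10, G H 14] → take E F (3); add E.
Step 5: frontier [A H 9, B C 6, D E 4, D F 10, G H 14] → take D E (4); add D.
Step 6: frontier [A H 9, B C 6, C D 13, G H 14] → take B C (6); add C.
Step 7: frontier [A H 9, G H 14] → take A H (9); add H.
The 7th edge added is A H.

A-H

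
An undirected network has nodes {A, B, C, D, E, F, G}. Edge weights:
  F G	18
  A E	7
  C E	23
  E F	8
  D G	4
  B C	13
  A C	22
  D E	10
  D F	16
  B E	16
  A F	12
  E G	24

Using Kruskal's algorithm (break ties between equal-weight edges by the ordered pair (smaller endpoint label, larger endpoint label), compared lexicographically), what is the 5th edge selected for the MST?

B-C

Sort edges by weight, then run Kruskal:
D G (4): add — endpoints in different components.
A E (7): add — endpoints in different components.
E F (8): add — endpoints in different components.
D E (10): add — endpoints in different components.
A F (12): skip — A and F already connected.
B C (13): add — endpoints in different components.
B E (16): add — endpoints in different components.
The 5th edge added is B C.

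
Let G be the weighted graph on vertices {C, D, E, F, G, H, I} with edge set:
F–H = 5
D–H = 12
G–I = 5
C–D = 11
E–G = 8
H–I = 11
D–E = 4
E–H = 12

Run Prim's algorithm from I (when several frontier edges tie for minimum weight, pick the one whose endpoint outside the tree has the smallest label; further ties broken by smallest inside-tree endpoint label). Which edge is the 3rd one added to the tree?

D-E

Prim's algorithm from I:
Step 1: frontier [G–I 5, H–I 11] → take G–I (5); add G.
Step 2: frontier [E–G 8, H–I 11] → take E–G (8); add E.
Step 3: frontier [D–E 4, E–H 12, H–I 11] → take D–E (4); add D.
Step 4: frontier [C–D 11, D–H 12, E–H 12, H–I 11] → take C–D (11); add C.
Step 5: frontier [D–H 12, E–H 12, H–I 11] → take H–I (11); add H.
Step 6: frontier [F–H 5] → take F–H (5); add F.
The 3rd edge added is D–E.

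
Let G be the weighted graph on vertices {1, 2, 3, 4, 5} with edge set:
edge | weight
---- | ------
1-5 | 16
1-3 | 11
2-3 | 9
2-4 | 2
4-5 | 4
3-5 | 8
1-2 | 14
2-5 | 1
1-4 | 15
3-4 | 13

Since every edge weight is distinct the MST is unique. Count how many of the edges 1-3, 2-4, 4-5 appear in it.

Kruskal's algorithm — process edges by increasing weight (ties by edge label):
2-5 (1): add. Components now {1} {2,5} {3} {4}
2-4 (2): add. Components now {1} {2,4,5} {3}
4-5 (4): skip — 4 and 5 already connected.
3-5 (8): add. Components now {1} {2,3,4,5}
2-3 (9): skip — 2 and 3 already connected.
1-3 (11): add. Components now {1,2,3,4,5}
MST edge set: {2-5, 2-4, 3-5, 1-3}.
Of the listed edges, {1-3, 2-4} are in the MST → 2.

2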